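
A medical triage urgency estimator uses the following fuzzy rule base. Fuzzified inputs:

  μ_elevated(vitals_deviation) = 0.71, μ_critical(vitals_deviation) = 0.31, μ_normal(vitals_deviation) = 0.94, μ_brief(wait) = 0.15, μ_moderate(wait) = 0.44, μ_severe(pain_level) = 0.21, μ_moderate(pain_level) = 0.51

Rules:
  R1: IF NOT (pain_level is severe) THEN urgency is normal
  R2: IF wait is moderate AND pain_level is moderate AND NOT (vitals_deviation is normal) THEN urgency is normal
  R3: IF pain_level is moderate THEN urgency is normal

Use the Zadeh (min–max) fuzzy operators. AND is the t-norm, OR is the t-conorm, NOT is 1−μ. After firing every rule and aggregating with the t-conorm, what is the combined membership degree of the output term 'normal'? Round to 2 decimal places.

0.79

R1: ¬severe=1−0.21=0.79 → w = 0.79
R2: moderate=0.44, moderate=0.51, ¬normal=1−0.94=0.06; AND[min(a, b)] → w = 0.06
R3: moderate=0.51 → w = 0.51
Rules with consequent 'normal': {R1, R2, R3} → strengths 0.79, 0.06, 0.51
Aggregate via t-conorm [max(a, b)]: 0.79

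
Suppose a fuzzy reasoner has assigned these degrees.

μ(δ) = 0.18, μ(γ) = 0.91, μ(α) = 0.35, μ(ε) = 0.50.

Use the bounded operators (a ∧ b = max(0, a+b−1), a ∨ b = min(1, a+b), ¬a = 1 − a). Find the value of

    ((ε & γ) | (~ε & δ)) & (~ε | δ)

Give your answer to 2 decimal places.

ε & γ = max(0, a+b−1) on (0.50, 0.91) = 0.41
~ε = 1 − 0.50 = 0.50
~ε & δ = max(0, a+b−1) on (0.50, 0.18) = 0.00
(ε & γ) | (~ε & δ) = min(1, a+b) on (0.41, 0.00) = 0.41
~ε = 1 − 0.50 = 0.50
~ε | δ = min(1, a+b) on (0.50, 0.18) = 0.68
((ε & γ) | (~ε & δ)) & (~ε | δ) = max(0, a+b−1) on (0.41, 0.68) = 0.09

0.09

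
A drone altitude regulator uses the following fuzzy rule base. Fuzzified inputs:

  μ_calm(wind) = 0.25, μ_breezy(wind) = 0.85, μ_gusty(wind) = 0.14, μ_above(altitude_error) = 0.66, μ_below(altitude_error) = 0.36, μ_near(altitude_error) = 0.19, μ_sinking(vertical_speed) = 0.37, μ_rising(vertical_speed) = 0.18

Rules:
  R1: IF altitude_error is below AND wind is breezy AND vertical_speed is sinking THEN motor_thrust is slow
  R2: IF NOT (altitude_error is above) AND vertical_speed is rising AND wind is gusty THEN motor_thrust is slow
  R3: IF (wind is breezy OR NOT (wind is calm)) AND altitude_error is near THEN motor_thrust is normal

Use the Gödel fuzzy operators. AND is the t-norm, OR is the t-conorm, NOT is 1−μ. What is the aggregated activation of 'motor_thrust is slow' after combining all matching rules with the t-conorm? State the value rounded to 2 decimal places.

R1: below=0.36, breezy=0.85, sinking=0.37; AND[min(a, b)] → w = 0.36
R2: ¬above=1−0.66=0.34, rising=0.18, gusty=0.14; AND[min(a, b)] → w = 0.14
R3: (breezy=0.85 OR ¬calm=1−0.25=0.75) = 0.85; AND[min(a, b)] with near=0.19 → w = 0.19
Rules with consequent 'slow': {R1, R2} → strengths 0.36, 0.14
Aggregate via t-conorm [max(a, b)]: 0.36

0.36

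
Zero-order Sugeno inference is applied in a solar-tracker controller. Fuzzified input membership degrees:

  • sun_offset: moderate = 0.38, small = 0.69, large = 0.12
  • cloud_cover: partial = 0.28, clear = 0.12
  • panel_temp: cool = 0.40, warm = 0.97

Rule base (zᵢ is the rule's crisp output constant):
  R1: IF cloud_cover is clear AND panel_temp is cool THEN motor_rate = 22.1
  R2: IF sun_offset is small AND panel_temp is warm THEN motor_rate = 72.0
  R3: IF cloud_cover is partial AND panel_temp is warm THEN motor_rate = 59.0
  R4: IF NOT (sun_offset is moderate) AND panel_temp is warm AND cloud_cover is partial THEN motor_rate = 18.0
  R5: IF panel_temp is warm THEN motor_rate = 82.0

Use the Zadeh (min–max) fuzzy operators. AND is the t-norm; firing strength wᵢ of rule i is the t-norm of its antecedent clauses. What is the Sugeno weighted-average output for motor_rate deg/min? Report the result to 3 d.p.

65.569

R1 (z=22.1): clear=0.12, cool=0.40; AND[min(a, b)] → w = 0.12
R2 (z=72.0): small=0.69, warm=0.97; AND[min(a, b)] → w = 0.69
R3 (z=59.0): partial=0.28, warm=0.97; AND[min(a, b)] → w = 0.28
R4 (z=18.0): ¬moderate=1−0.38=0.62, warm=0.97, partial=0.28; AND[min(a, b)] → w = 0.28
R5 (z=82.0): warm=0.97 → w = 0.97
Weighted average = (0.12·22.1 + 0.69·72.0 + 0.28·59.0 + 0.28·18.0 + 0.97·82.0) / (0.12 + 0.69 + 0.28 + 0.28 + 0.97)
  = 153.4320 / 2.3400 = 65.569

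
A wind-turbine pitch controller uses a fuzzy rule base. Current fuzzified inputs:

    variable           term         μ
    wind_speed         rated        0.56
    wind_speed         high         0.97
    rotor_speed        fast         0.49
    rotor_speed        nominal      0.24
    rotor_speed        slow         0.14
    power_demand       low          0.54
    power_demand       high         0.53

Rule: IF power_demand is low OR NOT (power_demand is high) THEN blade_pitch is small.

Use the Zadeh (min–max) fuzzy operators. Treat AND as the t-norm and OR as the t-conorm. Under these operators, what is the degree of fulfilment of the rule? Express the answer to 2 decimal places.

0.54

firing strength: low=0.54, ¬high=1−0.53=0.47; OR[max(a, b)] → w = 0.54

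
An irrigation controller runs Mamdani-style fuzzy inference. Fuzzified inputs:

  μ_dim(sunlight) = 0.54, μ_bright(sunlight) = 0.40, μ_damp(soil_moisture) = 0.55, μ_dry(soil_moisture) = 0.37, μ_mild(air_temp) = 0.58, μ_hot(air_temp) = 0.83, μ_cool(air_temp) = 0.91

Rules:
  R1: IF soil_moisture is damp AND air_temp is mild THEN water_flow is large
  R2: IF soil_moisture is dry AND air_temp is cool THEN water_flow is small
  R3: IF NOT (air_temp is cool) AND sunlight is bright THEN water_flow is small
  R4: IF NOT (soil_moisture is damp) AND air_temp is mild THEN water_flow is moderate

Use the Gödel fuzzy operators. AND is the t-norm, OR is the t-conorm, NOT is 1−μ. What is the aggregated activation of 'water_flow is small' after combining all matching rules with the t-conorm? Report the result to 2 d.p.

R1: damp=0.55, mild=0.58; AND[min(a, b)] → w = 0.55
R2: dry=0.37, cool=0.91; AND[min(a, b)] → w = 0.37
R3: ¬cool=1−0.91=0.09, bright=0.40; AND[min(a, b)] → w = 0.09
R4: ¬damp=1−0.55=0.45, mild=0.58; AND[min(a, b)] → w = 0.45
Rules with consequent 'small': {R2, R3} → strengths 0.37, 0.09
Aggregate via t-conorm [max(a, b)]: 0.37

0.37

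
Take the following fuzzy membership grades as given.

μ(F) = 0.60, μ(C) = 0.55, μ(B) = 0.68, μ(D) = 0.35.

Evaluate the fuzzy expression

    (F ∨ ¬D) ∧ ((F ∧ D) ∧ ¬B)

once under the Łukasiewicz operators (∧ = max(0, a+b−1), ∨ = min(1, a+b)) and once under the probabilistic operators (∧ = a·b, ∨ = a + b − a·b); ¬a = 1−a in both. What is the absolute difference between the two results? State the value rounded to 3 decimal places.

Under Łukasiewicz:
  ¬D = 1 − 0.35 = 0.65
  F ∨ ¬D = min(1, a+b) on (0.60, 0.65) = 1.00
  F ∧ D = max(0, a+b−1) on (0.60, 0.35) = 0.00
  ¬B = 1 − 0.68 = 0.32
  (F ∧ D) ∧ ¬B = max(0, a+b−1) on (0.00, 0.32) = 0.00
  (F ∨ ¬D) ∧ ((F ∧ D) ∧ ¬B) = max(0, a+b−1) on (1.00, 0.00) = 0.00
  → value = 0.0000
Under probabilistic:
  ¬D = 1 − 0.3500 = 0.6500
  F ∨ ¬D = a + b − a·b on (0.6000, 0.6500) = 0.8600
  F ∧ D = a·b on (0.6000, 0.3500) = 0.2100
  ¬B = 1 − 0.6800 = 0.3200
  (F ∧ D) ∧ ¬B = a·b on (0.2100, 0.3200) = 0.0672
  (F ∨ ¬D) ∧ ((F ∧ D) ∧ ¬B) = a·b on (0.8600, 0.0672) = 0.0578
  → value = 0.0578
|0.0000 − 0.0578| = 0.058

0.058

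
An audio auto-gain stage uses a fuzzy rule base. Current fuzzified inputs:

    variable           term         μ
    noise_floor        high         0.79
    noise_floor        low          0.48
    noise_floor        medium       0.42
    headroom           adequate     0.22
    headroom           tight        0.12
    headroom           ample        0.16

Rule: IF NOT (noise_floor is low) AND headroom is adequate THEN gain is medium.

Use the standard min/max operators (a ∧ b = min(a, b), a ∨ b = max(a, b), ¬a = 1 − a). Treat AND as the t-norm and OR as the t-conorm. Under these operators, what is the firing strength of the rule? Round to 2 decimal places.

firing strength: ¬low=1−0.48=0.52, adequate=0.22; AND[min(a, b)] → w = 0.22

0.22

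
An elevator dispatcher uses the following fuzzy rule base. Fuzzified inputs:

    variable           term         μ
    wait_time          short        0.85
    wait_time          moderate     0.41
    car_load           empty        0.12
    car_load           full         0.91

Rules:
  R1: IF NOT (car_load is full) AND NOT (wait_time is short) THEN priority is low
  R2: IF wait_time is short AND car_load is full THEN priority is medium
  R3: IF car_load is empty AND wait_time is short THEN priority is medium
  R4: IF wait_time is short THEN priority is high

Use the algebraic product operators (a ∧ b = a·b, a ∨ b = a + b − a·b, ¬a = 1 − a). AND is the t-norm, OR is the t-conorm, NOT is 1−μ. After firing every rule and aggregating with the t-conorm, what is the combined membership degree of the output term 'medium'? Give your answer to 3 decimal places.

0.797

R1: ¬full=1−0.91=0.09, ¬short=1−0.85=0.15; AND[a·b] → w = 0.0135
R2: short=0.85, full=0.91; AND[a·b] → w = 0.7735
R3: empty=0.12, short=0.85; AND[a·b] → w = 0.1020
R4: short=0.85 → w = 0.8500
Rules with consequent 'medium': {R2, R3} → strengths 0.7735, 0.1020
Aggregate via t-conorm [a + b − a·b]: 0.7966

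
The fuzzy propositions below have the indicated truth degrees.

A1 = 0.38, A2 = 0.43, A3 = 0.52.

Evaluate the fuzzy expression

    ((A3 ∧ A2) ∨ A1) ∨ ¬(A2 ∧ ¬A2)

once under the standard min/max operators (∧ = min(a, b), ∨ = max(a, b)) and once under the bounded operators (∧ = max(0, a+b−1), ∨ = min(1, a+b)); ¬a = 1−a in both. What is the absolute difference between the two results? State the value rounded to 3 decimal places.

0.430

Under standard min/max:
  A3 ∧ A2 = min(a, b) on (0.52, 0.43) = 0.43
  (A3 ∧ A2) ∨ A1 = max(a, b) on (0.43, 0.38) = 0.43
  ¬A2 = 1 − 0.43 = 0.57
  A2 ∧ ¬A2 = min(a, b) on (0.43, 0.57) = 0.43
  ¬(A2 ∧ ¬A2) = 1 − 0.43 = 0.57
  ((A3 ∧ A2) ∨ A1) ∨ ¬(A2 ∧ ¬A2) = max(a, b) on (0.43, 0.57) = 0.57
  → value = 0.5700
Under bounded:
  A3 ∧ A2 = max(0, a+b−1) on (0.52, 0.43) = 0.00
  (A3 ∧ A2) ∨ A1 = min(1, a+b) on (0.00, 0.38) = 0.38
  ¬A2 = 1 − 0.43 = 0.57
  A2 ∧ ¬A2 = max(0, a+b−1) on (0.43, 0.57) = 0.00
  ¬(A2 ∧ ¬A2) = 1 − 0.00 = 1.00
  ((A3 ∧ A2) ∨ A1) ∨ ¬(A2 ∧ ¬A2) = min(1, a+b) on (0.38, 1.00) = 1.00
  → value = 1.0000
|0.5700 − 1.0000| = 0.430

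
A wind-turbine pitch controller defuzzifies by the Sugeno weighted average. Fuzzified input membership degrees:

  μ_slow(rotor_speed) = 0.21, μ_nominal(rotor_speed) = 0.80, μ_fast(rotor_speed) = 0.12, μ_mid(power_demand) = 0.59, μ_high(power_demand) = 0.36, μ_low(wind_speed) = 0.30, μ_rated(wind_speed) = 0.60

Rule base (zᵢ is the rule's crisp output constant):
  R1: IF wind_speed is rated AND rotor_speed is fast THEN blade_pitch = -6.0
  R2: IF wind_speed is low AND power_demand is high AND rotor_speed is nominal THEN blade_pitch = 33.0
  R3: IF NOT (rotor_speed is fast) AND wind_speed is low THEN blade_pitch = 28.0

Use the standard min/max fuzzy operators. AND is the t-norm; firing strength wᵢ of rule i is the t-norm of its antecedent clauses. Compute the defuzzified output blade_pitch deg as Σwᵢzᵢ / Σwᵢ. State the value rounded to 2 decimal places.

24.42

R1 (z=-6.0): rated=0.60, fast=0.12; AND[min(a, b)] → w = 0.12
R2 (z=33.0): low=0.30, high=0.36, nominal=0.80; AND[min(a, b)] → w = 0.30
R3 (z=28.0): ¬fast=1−0.12=0.88, low=0.30; AND[min(a, b)] → w = 0.30
Weighted average = (0.12·-6.0 + 0.30·33.0 + 0.30·28.0) / (0.12 + 0.30 + 0.30)
  = 17.5800 / 0.7200 = 24.42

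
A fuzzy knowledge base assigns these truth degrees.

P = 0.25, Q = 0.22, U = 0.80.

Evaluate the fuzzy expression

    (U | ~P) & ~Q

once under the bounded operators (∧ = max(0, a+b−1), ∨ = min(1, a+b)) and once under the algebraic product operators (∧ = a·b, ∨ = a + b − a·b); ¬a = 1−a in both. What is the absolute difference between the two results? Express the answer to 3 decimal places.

Under bounded:
  ~P = 1 − 0.25 = 0.75
  U | ~P = min(1, a+b) on (0.80, 0.75) = 1.00
  ~Q = 1 − 0.22 = 0.78
  (U | ~P) & ~Q = max(0, a+b−1) on (1.00, 0.78) = 0.78
  → value = 0.7800
Under algebraic product:
  ~P = 1 − 0.2500 = 0.7500
  U | ~P = a + b − a·b on (0.8000, 0.7500) = 0.9500
  ~Q = 1 − 0.2200 = 0.7800
  (U | ~P) & ~Q = a·b on (0.9500, 0.7800) = 0.7410
  → value = 0.7410
|0.7800 − 0.7410| = 0.039

0.039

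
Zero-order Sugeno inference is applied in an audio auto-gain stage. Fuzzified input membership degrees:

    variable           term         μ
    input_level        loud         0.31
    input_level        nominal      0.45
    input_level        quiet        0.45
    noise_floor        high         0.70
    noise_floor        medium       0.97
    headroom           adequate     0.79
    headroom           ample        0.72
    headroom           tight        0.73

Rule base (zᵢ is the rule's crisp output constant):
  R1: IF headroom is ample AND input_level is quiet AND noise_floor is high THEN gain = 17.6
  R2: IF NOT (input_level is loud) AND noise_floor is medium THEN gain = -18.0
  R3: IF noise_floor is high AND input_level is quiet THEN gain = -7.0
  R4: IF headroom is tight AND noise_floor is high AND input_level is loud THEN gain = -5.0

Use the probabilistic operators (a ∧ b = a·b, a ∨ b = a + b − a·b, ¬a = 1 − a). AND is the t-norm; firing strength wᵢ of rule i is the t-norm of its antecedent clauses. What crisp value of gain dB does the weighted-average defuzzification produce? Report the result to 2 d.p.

R1 (z=17.6): ample=0.72, quiet=0.45, high=0.70; AND[a·b] → w = 0.2268
R2 (z=-18.0): ¬loud=1−0.31=0.69, medium=0.97; AND[a·b] → w = 0.6693
R3 (z=-7.0): high=0.70, quiet=0.45; AND[a·b] → w = 0.3150
R4 (z=-5.0): tight=0.73, high=0.70, loud=0.31; AND[a·b] → w = 0.1584
Weighted average = (0.2268·17.6 + 0.6693·-18.0 + 0.3150·-7.0 + 0.1584·-5.0) / (0.2268 + 0.6693 + 0.3150 + 0.1584)
  = -11.0528 / 1.3695 = -8.07

-8.07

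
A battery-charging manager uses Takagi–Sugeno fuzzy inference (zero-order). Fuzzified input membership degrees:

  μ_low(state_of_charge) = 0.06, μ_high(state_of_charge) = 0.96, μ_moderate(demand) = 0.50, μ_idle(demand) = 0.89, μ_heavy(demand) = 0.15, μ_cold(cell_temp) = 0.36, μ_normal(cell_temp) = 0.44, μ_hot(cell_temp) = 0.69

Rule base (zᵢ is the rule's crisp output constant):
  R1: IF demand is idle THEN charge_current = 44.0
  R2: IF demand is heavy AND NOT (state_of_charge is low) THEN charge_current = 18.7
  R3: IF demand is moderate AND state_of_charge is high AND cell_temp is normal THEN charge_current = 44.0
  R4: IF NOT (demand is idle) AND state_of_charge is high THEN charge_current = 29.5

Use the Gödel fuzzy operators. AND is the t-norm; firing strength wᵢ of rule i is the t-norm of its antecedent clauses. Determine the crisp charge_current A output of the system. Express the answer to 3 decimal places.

40.610

R1 (z=44.0): idle=0.89 → w = 0.89
R2 (z=18.7): heavy=0.15, ¬low=1−0.06=0.94; AND[min(a, b)] → w = 0.15
R3 (z=44.0): moderate=0.50, high=0.96, normal=0.44; AND[min(a, b)] → w = 0.44
R4 (z=29.5): ¬idle=1−0.89=0.11, high=0.96; AND[min(a, b)] → w = 0.11
Weighted average = (0.89·44.0 + 0.15·18.7 + 0.44·44.0 + 0.11·29.5) / (0.89 + 0.15 + 0.44 + 0.11)
  = 64.5700 / 1.5900 = 40.610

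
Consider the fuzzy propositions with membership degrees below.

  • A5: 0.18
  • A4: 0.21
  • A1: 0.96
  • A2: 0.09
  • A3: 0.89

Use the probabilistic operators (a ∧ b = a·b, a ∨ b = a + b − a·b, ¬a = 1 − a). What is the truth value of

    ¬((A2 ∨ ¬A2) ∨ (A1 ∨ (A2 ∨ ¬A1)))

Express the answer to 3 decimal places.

¬A2 = 1 − 0.0900 = 0.9100
A2 ∨ ¬A2 = a + b − a·b on (0.0900, 0.9100) = 0.9181
¬A1 = 1 − 0.9600 = 0.0400
A2 ∨ ¬A1 = a + b − a·b on (0.0900, 0.0400) = 0.1264
A1 ∨ (A2 ∨ ¬A1) = a + b − a·b on (0.9600, 0.1264) = 0.9651
(A2 ∨ ¬A2) ∨ (A1 ∨ (A2 ∨ ¬A1)) = a + b − a·b on (0.9181, 0.9651) = 0.9971
¬((A2 ∨ ¬A2) ∨ (A1 ∨ (A2 ∨ ¬A1))) = 1 − 0.9971 = 0.0029

0.003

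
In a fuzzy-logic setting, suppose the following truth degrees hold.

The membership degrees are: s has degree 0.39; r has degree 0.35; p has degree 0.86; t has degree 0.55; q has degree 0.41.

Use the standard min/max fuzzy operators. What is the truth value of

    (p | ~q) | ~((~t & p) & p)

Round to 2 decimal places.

0.86

~q = 1 − 0.41 = 0.59
p | ~q = max(a, b) on (0.86, 0.59) = 0.86
~t = 1 − 0.55 = 0.45
~t & p = min(a, b) on (0.45, 0.86) = 0.45
(~t & p) & p = min(a, b) on (0.45, 0.86) = 0.45
~((~t & p) & p) = 1 − 0.45 = 0.55
(p | ~q) | ~((~t & p) & p) = max(a, b) on (0.86, 0.55) = 0.86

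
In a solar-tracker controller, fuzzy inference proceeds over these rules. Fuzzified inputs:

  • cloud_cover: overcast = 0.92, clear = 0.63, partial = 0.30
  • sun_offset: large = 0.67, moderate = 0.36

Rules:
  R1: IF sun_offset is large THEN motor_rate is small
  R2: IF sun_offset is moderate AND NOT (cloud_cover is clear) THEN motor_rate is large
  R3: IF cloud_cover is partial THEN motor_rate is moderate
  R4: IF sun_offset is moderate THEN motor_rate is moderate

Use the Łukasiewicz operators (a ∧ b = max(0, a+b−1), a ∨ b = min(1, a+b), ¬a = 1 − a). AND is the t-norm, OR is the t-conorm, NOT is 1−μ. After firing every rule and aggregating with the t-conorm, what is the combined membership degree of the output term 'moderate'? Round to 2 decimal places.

R1: large=0.67 → w = 0.67
R2: moderate=0.36, ¬clear=1−0.63=0.37; AND[max(0, a+b−1)] → w = 0.00
R3: partial=0.30 → w = 0.30
R4: moderate=0.36 → w = 0.36
Rules with consequent 'moderate': {R3, R4} → strengths 0.30, 0.36
Aggregate via t-conorm [min(1, a+b)]: 0.66

0.66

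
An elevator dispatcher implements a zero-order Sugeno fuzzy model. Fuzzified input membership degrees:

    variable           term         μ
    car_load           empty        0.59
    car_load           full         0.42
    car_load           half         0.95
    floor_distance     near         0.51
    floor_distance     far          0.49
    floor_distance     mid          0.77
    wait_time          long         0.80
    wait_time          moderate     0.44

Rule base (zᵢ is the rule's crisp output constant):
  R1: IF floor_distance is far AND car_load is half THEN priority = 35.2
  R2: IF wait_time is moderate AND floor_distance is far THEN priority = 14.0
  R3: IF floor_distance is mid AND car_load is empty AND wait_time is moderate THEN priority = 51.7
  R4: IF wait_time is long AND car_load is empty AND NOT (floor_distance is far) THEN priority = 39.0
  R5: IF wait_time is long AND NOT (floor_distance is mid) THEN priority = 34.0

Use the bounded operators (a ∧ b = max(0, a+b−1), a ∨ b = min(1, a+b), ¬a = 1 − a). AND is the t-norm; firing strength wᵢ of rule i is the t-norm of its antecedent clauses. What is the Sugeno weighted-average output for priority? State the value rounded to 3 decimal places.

35.123

R1 (z=35.2): far=0.49, half=0.95; AND[max(0, a+b−1)] → w = 0.44
R2 (z=14.0): moderate=0.44, far=0.49; AND[max(0, a+b−1)] → w = 0.00
R3 (z=51.7): mid=0.77, empty=0.59, moderate=0.44; AND[max(0, a+b−1)] → w = 0.00
R4 (z=39.0): long=0.80, empty=0.59, ¬far=1−0.49=0.51; AND[max(0, a+b−1)] → w = 0.00
R5 (z=34.0): long=0.80, ¬mid=1−0.77=0.23; AND[max(0, a+b−1)] → w = 0.03
Weighted average = (0.44·35.2 + 0.00·14.0 + 0.00·51.7 + 0.00·39.0 + 0.03·34.0) / (0.44 + 0.00 + 0.00 + 0.00 + 0.03)
  = 16.5080 / 0.4700 = 35.123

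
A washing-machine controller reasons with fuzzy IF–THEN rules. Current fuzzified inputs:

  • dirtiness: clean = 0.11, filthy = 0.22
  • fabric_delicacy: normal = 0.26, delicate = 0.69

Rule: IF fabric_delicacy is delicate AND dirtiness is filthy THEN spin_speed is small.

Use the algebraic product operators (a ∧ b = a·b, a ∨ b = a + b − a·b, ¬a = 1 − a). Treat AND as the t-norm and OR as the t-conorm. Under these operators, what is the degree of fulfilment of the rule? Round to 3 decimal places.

firing strength: delicate=0.69, filthy=0.22; AND[a·b] → w = 0.1518

0.152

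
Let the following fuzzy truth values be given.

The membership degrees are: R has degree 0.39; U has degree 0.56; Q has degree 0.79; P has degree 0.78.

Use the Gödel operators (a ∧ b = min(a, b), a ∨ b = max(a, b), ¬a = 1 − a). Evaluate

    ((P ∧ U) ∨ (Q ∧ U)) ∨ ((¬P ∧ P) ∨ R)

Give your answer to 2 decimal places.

P ∧ U = min(a, b) on (0.78, 0.56) = 0.56
Q ∧ U = min(a, b) on (0.79, 0.56) = 0.56
(P ∧ U) ∨ (Q ∧ U) = max(a, b) on (0.56, 0.56) = 0.56
¬P = 1 − 0.78 = 0.22
¬P ∧ P = min(a, b) on (0.22, 0.78) = 0.22
(¬P ∧ P) ∨ R = max(a, b) on (0.22, 0.39) = 0.39
((P ∧ U) ∨ (Q ∧ U)) ∨ ((¬P ∧ P) ∨ R) = max(a, b) on (0.56, 0.39) = 0.56

0.56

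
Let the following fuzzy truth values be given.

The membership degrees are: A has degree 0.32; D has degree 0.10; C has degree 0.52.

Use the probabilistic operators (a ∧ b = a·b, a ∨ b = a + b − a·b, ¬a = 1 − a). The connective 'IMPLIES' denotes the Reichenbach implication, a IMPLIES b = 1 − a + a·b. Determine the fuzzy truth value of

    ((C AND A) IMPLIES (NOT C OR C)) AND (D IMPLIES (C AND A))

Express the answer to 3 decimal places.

C AND A = a·b on (0.5200, 0.3200) = 0.1664
NOT C = 1 − 0.5200 = 0.4800
NOT C OR C = a + b − a·b on (0.4800, 0.5200) = 0.7504
(C AND A) IMPLIES (NOT C OR C)  [Reichenbach: 1 − a + a·b] with a=0.1664, b=0.7504 → 0.9585
C AND A = a·b on (0.5200, 0.3200) = 0.1664
D IMPLIES (C AND A)  [Reichenbach: 1 − a + a·b] with a=0.1000, b=0.1664 → 0.9166
((C AND A) IMPLIES (NOT C OR C)) AND (D IMPLIES (C AND A)) = a·b on (0.9585, 0.9166) = 0.8786

0.879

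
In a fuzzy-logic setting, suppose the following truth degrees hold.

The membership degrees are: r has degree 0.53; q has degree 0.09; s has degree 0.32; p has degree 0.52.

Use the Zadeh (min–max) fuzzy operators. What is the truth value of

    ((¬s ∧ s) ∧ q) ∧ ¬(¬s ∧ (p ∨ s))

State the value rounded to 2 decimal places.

¬s = 1 − 0.32 = 0.68
¬s ∧ s = min(a, b) on (0.68, 0.32) = 0.32
(¬s ∧ s) ∧ q = min(a, b) on (0.32, 0.09) = 0.09
¬s = 1 − 0.32 = 0.68
p ∨ s = max(a, b) on (0.52, 0.32) = 0.52
¬s ∧ (p ∨ s) = min(a, b) on (0.68, 0.52) = 0.52
¬(¬s ∧ (p ∨ s)) = 1 − 0.52 = 0.48
((¬s ∧ s) ∧ q) ∧ ¬(¬s ∧ (p ∨ s)) = min(a, b) on (0.09, 0.48) = 0.09

0.09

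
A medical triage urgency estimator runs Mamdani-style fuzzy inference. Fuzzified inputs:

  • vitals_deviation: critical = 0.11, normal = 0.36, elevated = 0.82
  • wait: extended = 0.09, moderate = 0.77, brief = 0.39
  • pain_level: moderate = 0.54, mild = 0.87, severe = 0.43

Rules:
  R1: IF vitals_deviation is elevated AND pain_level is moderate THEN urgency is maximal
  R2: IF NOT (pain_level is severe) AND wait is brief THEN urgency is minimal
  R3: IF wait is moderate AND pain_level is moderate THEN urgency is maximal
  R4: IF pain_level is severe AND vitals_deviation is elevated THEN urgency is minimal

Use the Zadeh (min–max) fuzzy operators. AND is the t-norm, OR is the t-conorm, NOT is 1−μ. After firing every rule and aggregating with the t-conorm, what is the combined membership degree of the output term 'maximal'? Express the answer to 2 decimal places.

R1: elevated=0.82, moderate=0.54; AND[min(a, b)] → w = 0.54
R2: ¬severe=1−0.43=0.57, brief=0.39; AND[min(a, b)] → w = 0.39
R3: moderate=0.77, moderate=0.54; AND[min(a, b)] → w = 0.54
R4: severe=0.43, elevated=0.82; AND[min(a, b)] → w = 0.43
Rules with consequent 'maximal': {R1, R3} → strengths 0.54, 0.54
Aggregate via t-conorm [max(a, b)]: 0.54

0.54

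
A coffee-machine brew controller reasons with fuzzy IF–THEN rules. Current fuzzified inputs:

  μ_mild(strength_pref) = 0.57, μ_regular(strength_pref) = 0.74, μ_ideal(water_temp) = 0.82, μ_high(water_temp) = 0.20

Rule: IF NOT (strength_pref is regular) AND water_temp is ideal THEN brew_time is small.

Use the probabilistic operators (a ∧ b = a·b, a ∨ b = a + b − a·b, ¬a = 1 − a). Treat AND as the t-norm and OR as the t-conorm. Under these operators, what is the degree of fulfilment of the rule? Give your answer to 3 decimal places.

0.213

firing strength: ¬regular=1−0.74=0.26, ideal=0.82; AND[a·b] → w = 0.2132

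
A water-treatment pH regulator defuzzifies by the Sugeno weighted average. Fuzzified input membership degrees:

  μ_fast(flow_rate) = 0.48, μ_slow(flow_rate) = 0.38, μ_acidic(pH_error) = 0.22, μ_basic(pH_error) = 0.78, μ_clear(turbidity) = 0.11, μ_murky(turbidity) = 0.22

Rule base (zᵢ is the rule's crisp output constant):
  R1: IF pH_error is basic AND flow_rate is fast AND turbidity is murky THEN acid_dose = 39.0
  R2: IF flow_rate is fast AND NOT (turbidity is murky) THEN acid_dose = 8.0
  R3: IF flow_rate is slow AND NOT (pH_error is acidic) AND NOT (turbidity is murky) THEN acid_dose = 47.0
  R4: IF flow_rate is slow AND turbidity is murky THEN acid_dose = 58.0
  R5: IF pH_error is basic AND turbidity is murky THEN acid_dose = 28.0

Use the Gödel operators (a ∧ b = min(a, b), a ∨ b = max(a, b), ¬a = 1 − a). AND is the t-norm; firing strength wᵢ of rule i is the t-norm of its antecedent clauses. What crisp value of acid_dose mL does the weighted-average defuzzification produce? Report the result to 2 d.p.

32.37

R1 (z=39.0): basic=0.78, fast=0.48, murky=0.22; AND[min(a, b)] → w = 0.22
R2 (z=8.0): fast=0.48, ¬murky=1−0.22=0.78; AND[min(a, b)] → w = 0.48
R3 (z=47.0): slow=0.38, ¬acidic=1−0.22=0.78, ¬murky=1−0.22=0.78; AND[min(a, b)] → w = 0.38
R4 (z=58.0): slow=0.38, murky=0.22; AND[min(a, b)] → w = 0.22
R5 (z=28.0): basic=0.78, murky=0.22; AND[min(a, b)] → w = 0.22
Weighted average = (0.22·39.0 + 0.48·8.0 + 0.38·47.0 + 0.22·58.0 + 0.22·28.0) / (0.22 + 0.48 + 0.38 + 0.22 + 0.22)
  = 49.2000 / 1.5200 = 32.37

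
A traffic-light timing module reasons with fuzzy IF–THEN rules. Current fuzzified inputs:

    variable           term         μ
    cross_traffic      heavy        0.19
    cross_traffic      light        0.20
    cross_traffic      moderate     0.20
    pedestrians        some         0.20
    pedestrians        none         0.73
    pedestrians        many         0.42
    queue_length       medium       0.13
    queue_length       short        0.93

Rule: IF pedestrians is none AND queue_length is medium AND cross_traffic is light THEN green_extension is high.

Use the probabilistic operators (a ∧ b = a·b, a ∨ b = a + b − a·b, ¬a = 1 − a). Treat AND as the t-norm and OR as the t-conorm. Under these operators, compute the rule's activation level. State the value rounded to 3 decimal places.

0.019

firing strength: none=0.73, medium=0.13, light=0.20; AND[a·b] → w = 0.0190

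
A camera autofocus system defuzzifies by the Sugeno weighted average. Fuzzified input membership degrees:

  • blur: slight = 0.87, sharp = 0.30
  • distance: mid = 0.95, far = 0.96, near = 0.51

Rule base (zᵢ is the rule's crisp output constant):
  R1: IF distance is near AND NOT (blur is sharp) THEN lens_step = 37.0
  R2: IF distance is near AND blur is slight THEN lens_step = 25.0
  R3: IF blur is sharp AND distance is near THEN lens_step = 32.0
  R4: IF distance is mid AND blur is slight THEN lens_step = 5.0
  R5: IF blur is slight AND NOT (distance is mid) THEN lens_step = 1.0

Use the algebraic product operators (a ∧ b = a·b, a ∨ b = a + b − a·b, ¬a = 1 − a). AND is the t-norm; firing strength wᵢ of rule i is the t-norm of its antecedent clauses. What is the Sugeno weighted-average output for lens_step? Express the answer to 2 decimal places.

18.30

R1 (z=37.0): near=0.51, ¬sharp=1−0.30=0.70; AND[a·b] → w = 0.3570
R2 (z=25.0): near=0.51, slight=0.87; AND[a·b] → w = 0.4437
R3 (z=32.0): sharp=0.30, near=0.51; AND[a·b] → w = 0.1530
R4 (z=5.0): mid=0.95, slight=0.87; AND[a·b] → w = 0.8265
R5 (z=1.0): slight=0.87, ¬mid=1−0.95=0.05; AND[a·b] → w = 0.0435
Weighted average = (0.3570·37.0 + 0.4437·25.0 + 0.1530·32.0 + 0.8265·5.0 + 0.0435·1.0) / (0.3570 + 0.4437 + 0.1530 + 0.8265 + 0.0435)
  = 33.3735 / 1.8237 = 18.30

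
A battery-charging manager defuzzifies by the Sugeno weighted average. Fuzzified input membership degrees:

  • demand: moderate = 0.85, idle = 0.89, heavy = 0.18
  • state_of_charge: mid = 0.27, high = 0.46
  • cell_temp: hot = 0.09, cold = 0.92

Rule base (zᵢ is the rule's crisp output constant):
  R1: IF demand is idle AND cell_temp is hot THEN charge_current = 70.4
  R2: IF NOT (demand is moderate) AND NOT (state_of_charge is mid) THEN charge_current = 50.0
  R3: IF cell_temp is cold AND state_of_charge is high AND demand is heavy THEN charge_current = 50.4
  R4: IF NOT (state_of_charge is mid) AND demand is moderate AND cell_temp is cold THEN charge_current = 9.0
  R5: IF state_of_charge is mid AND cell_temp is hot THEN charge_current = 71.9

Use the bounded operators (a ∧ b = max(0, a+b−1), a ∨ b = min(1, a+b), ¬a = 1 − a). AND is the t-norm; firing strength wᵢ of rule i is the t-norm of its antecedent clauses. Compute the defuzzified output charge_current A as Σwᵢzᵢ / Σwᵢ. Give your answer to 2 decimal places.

R1 (z=70.4): idle=0.89, hot=0.09; AND[max(0, a+b−1)] → w = 0.00
R2 (z=50.0): ¬moderate=1−0.85=0.15, ¬mid=1−0.27=0.73; AND[max(0, a+b−1)] → w = 0.00
R3 (z=50.4): cold=0.92, high=0.46, heavy=0.18; AND[max(0, a+b−1)] → w = 0.00
R4 (z=9.0): ¬mid=1−0.27=0.73, moderate=0.85, cold=0.92; AND[max(0, a+b−1)] → w = 0.50
R5 (z=71.9): mid=0.27, hot=0.09; AND[max(0, a+b−1)] → w = 0.00
Weighted average = (0.00·70.4 + 0.00·50.0 + 0.00·50.4 + 0.50·9.0 + 0.00·71.9) / (0.00 + 0.00 + 0.00 + 0.50 + 0.00)
  = 4.5000 / 0.5000 = 9.00

9.00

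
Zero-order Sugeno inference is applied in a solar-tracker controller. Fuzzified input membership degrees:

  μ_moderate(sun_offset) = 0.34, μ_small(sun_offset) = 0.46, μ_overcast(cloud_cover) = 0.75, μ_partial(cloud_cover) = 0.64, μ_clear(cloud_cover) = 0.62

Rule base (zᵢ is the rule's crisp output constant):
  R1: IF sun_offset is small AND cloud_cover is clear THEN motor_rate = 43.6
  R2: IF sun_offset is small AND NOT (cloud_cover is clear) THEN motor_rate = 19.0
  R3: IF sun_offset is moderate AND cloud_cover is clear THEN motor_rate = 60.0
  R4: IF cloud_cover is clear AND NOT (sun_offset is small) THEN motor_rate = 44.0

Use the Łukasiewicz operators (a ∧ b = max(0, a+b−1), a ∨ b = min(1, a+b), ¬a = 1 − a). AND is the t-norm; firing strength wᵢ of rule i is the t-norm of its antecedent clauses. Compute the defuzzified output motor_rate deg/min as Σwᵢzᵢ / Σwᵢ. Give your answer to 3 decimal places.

R1 (z=43.6): small=0.46, clear=0.62; AND[max(0, a+b−1)] → w = 0.08
R2 (z=19.0): small=0.46, ¬clear=1−0.62=0.38; AND[max(0, a+b−1)] → w = 0.00
R3 (z=60.0): moderate=0.34, clear=0.62; AND[max(0, a+b−1)] → w = 0.00
R4 (z=44.0): clear=0.62, ¬small=1−0.46=0.54; AND[max(0, a+b−1)] → w = 0.16
Weighted average = (0.08·43.6 + 0.00·19.0 + 0.00·60.0 + 0.16·44.0) / (0.08 + 0.00 + 0.00 + 0.16)
  = 10.5280 / 0.2400 = 43.867

43.867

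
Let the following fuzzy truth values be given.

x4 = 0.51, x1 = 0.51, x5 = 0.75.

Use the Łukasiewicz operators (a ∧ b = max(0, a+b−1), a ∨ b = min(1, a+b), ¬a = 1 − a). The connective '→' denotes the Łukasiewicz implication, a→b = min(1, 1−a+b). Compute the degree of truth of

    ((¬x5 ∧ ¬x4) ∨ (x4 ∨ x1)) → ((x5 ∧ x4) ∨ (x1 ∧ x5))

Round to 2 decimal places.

0.52

¬x5 = 1 − 0.75 = 0.25
¬x4 = 1 − 0.51 = 0.49
¬x5 ∧ ¬x4 = max(0, a+b−1) on (0.25, 0.49) = 0.00
x4 ∨ x1 = min(1, a+b) on (0.51, 0.51) = 1.00
(¬x5 ∧ ¬x4) ∨ (x4 ∨ x1) = min(1, a+b) on (0.00, 1.00) = 1.00
x5 ∧ x4 = max(0, a+b−1) on (0.75, 0.51) = 0.26
x1 ∧ x5 = max(0, a+b−1) on (0.51, 0.75) = 0.26
(x5 ∧ x4) ∨ (x1 ∧ x5) = min(1, a+b) on (0.26, 0.26) = 0.52
((¬x5 ∧ ¬x4) ∨ (x4 ∨ x1)) → ((x5 ∧ x4) ∨ (x1 ∧ x5))  [Łukasiewicz: min(1, 1−a+b)] with a=1.00, b=0.52 → 0.52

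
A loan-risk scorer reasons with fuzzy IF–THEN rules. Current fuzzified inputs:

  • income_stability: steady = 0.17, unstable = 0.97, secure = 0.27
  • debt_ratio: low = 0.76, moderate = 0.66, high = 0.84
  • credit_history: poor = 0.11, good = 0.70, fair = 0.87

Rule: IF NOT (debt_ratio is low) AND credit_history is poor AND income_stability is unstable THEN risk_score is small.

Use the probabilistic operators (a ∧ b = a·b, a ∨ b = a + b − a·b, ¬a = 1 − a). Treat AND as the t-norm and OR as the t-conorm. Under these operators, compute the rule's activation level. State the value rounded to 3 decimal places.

0.026

firing strength: ¬low=1−0.76=0.24, poor=0.11, unstable=0.97; AND[a·b] → w = 0.0256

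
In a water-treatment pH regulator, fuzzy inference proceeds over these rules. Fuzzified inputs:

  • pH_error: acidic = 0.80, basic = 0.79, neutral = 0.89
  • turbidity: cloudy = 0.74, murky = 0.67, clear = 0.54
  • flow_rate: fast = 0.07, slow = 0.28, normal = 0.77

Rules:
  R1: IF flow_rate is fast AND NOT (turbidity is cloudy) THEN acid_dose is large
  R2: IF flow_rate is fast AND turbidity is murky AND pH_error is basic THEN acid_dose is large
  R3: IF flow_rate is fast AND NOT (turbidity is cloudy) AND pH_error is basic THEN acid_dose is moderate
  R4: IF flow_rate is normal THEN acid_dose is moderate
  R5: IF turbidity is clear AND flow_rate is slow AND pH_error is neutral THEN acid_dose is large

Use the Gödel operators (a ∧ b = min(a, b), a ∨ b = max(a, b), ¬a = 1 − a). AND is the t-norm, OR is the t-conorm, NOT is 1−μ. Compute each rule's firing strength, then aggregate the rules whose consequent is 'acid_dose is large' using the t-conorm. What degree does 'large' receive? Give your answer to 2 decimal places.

0.28

R1: fast=0.07, ¬cloudy=1−0.74=0.26; AND[min(a, b)] → w = 0.07
R2: fast=0.07, murky=0.67, basic=0.79; AND[min(a, b)] → w = 0.07
R3: fast=0.07, ¬cloudy=1−0.74=0.26, basic=0.79; AND[min(a, b)] → w = 0.07
R4: normal=0.77 → w = 0.77
R5: clear=0.54, slow=0.28, neutral=0.89; AND[min(a, b)] → w = 0.28
Rules with consequent 'large': {R1, R2, R5} → strengths 0.07, 0.07, 0.28
Aggregate via t-conorm [max(a, b)]: 0.28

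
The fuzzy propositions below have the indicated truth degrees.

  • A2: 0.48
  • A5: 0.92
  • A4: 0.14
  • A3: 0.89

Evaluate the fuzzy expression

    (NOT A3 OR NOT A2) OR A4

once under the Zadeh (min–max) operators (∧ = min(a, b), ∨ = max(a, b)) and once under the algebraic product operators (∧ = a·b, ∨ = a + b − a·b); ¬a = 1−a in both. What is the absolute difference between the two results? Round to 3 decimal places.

0.113

Under Zadeh (min–max):
  NOT A3 = 1 − 0.89 = 0.11
  NOT A2 = 1 − 0.48 = 0.52
  NOT A3 OR NOT A2 = max(a, b) on (0.11, 0.52) = 0.52
  (NOT A3 OR NOT A2) OR A4 = max(a, b) on (0.52, 0.14) = 0.52
  → value = 0.5200
Under algebraic product:
  NOT A3 = 1 − 0.8900 = 0.1100
  NOT A2 = 1 − 0.4800 = 0.5200
  NOT A3 OR NOT A2 = a + b − a·b on (0.1100, 0.5200) = 0.5728
  (NOT A3 OR NOT A2) OR A4 = a + b − a·b on (0.5728, 0.1400) = 0.6326
  → value = 0.6326
|0.5200 − 0.6326| = 0.113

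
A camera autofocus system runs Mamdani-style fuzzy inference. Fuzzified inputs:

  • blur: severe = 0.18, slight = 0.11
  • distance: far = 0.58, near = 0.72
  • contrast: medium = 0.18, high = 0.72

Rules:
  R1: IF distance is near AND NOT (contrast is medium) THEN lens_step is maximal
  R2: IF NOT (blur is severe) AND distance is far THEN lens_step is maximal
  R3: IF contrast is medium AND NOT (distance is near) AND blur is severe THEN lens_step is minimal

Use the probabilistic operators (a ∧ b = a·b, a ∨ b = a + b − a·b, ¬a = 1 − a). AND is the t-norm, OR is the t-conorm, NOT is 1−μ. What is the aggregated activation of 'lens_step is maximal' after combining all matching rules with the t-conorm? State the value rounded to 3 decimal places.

R1: near=0.72, ¬medium=1−0.18=0.82; AND[a·b] → w = 0.5904
R2: ¬severe=1−0.18=0.82, far=0.58; AND[a·b] → w = 0.4756
R3: medium=0.18, ¬near=1−0.72=0.28, severe=0.18; AND[a·b] → w = 0.0091
Rules with consequent 'maximal': {R1, R2} → strengths 0.5904, 0.4756
Aggregate via t-conorm [a + b − a·b]: 0.7852

0.785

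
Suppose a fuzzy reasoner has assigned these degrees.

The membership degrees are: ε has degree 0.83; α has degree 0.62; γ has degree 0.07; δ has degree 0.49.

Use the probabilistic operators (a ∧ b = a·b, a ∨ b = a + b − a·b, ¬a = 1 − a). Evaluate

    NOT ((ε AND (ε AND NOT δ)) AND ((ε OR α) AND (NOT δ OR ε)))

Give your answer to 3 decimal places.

0.699

NOT δ = 1 − 0.4900 = 0.5100
ε AND NOT δ = a·b on (0.8300, 0.5100) = 0.4233
ε AND (ε AND NOT δ) = a·b on (0.8300, 0.4233) = 0.3513
ε OR α = a + b − a·b on (0.8300, 0.6200) = 0.9354
NOT δ = 1 − 0.4900 = 0.5100
NOT δ OR ε = a + b − a·b on (0.5100, 0.8300) = 0.9167
(ε OR α) AND (NOT δ OR ε) = a·b on (0.9354, 0.9167) = 0.8575
(ε AND (ε AND NOT δ)) AND ((ε OR α) AND (NOT δ OR ε)) = a·b on (0.3513, 0.8575) = 0.3013
NOT ((ε AND (ε AND NOT δ)) AND ((ε OR α) AND (NOT δ OR ε))) = 1 − 0.3013 = 0.6987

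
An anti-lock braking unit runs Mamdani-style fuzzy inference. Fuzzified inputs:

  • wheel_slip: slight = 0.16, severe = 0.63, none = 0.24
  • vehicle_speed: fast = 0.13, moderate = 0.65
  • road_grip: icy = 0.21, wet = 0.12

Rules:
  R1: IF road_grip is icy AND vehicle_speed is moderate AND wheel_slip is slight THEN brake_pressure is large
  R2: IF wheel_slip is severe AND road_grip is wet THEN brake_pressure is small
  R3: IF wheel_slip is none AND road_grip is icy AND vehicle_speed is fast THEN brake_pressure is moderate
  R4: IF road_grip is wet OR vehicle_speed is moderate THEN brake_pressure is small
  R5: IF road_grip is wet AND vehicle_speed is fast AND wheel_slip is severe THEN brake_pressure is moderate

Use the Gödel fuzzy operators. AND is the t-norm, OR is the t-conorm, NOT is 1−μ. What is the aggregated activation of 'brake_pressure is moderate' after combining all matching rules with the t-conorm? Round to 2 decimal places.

R1: icy=0.21, moderate=0.65, slight=0.16; AND[min(a, b)] → w = 0.16
R2: severe=0.63, wet=0.12; AND[min(a, b)] → w = 0.12
R3: none=0.24, icy=0.21, fast=0.13; AND[min(a, b)] → w = 0.13
R4: wet=0.12, moderate=0.65; OR[max(a, b)] → w = 0.65
R5: wet=0.12, fast=0.13, severe=0.63; AND[min(a, b)] → w = 0.12
Rules with consequent 'moderate': {R3, R5} → strengths 0.13, 0.12
Aggregate via t-conorm [max(a, b)]: 0.13

0.13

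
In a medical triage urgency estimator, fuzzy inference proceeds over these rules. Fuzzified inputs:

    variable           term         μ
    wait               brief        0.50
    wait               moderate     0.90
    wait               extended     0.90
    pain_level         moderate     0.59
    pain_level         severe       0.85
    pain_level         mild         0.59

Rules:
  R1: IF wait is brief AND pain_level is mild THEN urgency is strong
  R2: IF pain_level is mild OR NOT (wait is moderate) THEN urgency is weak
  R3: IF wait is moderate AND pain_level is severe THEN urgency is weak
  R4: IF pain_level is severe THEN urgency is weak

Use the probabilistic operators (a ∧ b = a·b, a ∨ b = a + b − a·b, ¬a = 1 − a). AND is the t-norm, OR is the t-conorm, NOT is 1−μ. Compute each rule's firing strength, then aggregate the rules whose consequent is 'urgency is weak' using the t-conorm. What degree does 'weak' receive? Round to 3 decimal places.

0.987

R1: brief=0.50, mild=0.59; AND[a·b] → w = 0.2950
R2: mild=0.59, ¬moderate=1−0.90=0.10; OR[a + b − a·b] → w = 0.6310
R3: moderate=0.90, severe=0.85; AND[a·b] → w = 0.7650
R4: severe=0.85 → w = 0.8500
Rules with consequent 'weak': {R2, R3, R4} → strengths 0.6310, 0.7650, 0.8500
Aggregate via t-conorm [a + b − a·b]: 0.9870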